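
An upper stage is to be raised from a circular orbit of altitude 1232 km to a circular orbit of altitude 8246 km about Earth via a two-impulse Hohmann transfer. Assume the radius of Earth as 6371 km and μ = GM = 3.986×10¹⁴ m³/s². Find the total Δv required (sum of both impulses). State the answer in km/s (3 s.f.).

Δv_total ≈ 1.97 km/s

r₁ = 6371 + 1232 = 7603.0 km = 7.6030×10⁶ m.
r₂ = 6371 + 8246 = 14617 km = 1.4617×10⁷ m.
Transfer ellipse a_t = (r₁ + r₂)/2 = 1.111×10⁷ m.
At r₁: circular v_c1 = √(μ/r₁) = 7241 m/s; transfer-perigee v_p = √[μ(2/r₁ − 1/a_t)] = 8305 m/s.
Δv₁ = v_p − v_c1 = 1065 m/s.
At r₂: circular v_c2 = √(μ/r₂) = 5222 m/s; transfer-apogee v_a = √[μ(2/r₂ − 1/a_t)] = 4320 m/s.
Δv₂ = v_c2 − v_a = 902.1 m/s.
Total Δv = Δv₁ + Δv₂ = 1967 m/s = 1.967 km/s.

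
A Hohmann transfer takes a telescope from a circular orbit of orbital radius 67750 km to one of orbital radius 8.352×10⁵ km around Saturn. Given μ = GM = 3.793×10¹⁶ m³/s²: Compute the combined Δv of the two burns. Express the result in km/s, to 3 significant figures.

Δv_total ≈ 12.6 km/s

r₁ = 67750 km = 6.775×10⁷ m.
r₂ = 8.352×10⁵ km = 8.352×10⁸ m.
Transfer ellipse a_t = (r₁ + r₂)/2 = 4.515×10⁸ m.
At r₁: circular v_c1 = √(μ/r₁) = 23660 m/s; transfer-perikrone v_p = √[μ(2/r₁ − 1/a_t)] = 32180 m/s.
Δv₁ = v_p − v_c1 = 8521 m/s.
At r₂: circular v_c2 = √(μ/r₂) = 6739 m/s; transfer-apokrone v_a = √[μ(2/r₂ − 1/a_t)] = 2611 m/s.
Δv₂ = v_c2 − v_a = 4128 m/s.
Total Δv = Δv₁ + Δv₂ = 12650 m/s = 12.65 km/s.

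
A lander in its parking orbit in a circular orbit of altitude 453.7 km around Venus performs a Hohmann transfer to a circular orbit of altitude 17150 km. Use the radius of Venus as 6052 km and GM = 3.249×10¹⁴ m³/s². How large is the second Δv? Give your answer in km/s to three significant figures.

r₁ = 6052 + 453.7 = 6505.7 km = 6.5057×10⁶ m.
r₂ = 6052 + 17150 = 23202 km = 2.3202×10⁷ m.
Transfer ellipse a_t = (r₁ + r₂)/2 = 1.485×10⁷ m.
At r₁: circular v_c1 = √(μ/r₁) = 7067 m/s; transfer-periapsis v_p = √[μ(2/r₁ − 1/a_t)] = 8832 m/s.
At r₂: circular v_c2 = √(μ/r₂) = 3742 m/s; transfer-apoapsis v_a = √[μ(2/r₂ − 1/a_t)] = 2477 m/s.
Δv₂ = v_c2 − v_a = 1266 m/s.
= 1.266 km/s.

Δv ≈ 1.27 km/s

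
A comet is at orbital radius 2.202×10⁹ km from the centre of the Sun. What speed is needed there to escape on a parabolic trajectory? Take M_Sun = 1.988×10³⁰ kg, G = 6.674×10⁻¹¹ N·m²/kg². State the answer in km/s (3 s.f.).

μ = GM = 6.674×10⁻¹¹ × 1.988×10³⁰ = 1.327×10²⁰ m³/s².
r = 2.202×10⁹ km = 2.202×10¹² m.
Escape speed v_esc = √(2μ/r) = √(2 × 1.327×10²⁰ / 2.202×10¹²) = √(1.205×10⁸) = 10980 m/s.
= 10.98 km/s.

v_esc ≈ 11.0 km/s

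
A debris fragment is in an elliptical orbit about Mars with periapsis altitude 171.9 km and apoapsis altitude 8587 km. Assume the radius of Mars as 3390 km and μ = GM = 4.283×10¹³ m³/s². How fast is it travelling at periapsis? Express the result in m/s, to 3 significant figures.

r_p = 3390 + 171.9 = 3561.9 km = 3.5619×10⁶ m.
r_a = 3390 + 8587 = 11977 km = 1.1977×10⁷ m.
Semi-major axis a = (r_p + r_a)/2 = 7769.4 km = 7.769×10⁶ m.
Vis-viva: v² = μ(2/r − 1/a) = 4.283×10¹³ × (5.615×10⁻⁷ − 1.287×10⁻⁷) = 1.854×10⁷ m²/s².
v = 4305 m/s.

v ≈ 4310 m/s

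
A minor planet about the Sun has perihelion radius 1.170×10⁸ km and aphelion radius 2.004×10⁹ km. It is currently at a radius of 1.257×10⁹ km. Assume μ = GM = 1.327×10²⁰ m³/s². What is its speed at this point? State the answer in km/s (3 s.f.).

v ≈ 9.27 km/s

Semi-major axis a = (r_p + r_a)/2 = 1.0605×10⁹ km = 1.060×10¹² m.
Vis-viva: v² = μ(2/r − 1/a) = 1.327×10²⁰ × (1.591×10⁻¹² − 9.430×10⁻¹³) = 8.601×10⁷ m²/s².
v = 9274 m/s = 9.274 km/s.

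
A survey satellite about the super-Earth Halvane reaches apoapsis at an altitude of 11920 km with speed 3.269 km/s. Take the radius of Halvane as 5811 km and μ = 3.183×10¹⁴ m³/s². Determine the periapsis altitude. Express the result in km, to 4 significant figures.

r_a = 5811 + 11920 = 17731 km = 1.773×10⁷ m.
Specific energy ε = v²/2 − μ/r = -1.261×10⁷ J/kg, so a = −μ/(2ε) = 1.262×10⁷ m.
The apsides satisfy r_p + r_a = 2a, so the periapsis radius is 2a − r_a = 7.514×10⁶ m = 7514.0 km.
Periapsis altitude = 7514.0 − 5811 = 1703.0 km.

periapsis altitude ≈ 1703 km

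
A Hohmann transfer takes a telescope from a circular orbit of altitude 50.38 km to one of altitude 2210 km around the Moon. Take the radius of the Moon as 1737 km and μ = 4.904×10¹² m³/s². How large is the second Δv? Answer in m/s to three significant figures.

r₁ = 1737 + 50.38 = 1787.4 km = 1.7874×10⁶ m.
r₂ = 1737 + 2210 = 3947.0 km = 3.9470×10⁶ m.
Transfer ellipse a_t = (r₁ + r₂)/2 = 2.867×10⁶ m.
At r₁: circular v_c1 = √(μ/r₁) = 1656 m/s; transfer-perilune v_p = √[μ(2/r₁ − 1/a_t)] = 1943 m/s.
At r₂: circular v_c2 = √(μ/r₂) = 1115 m/s; transfer-apolune v_a = √[μ(2/r₂ − 1/a_t)] = 880.1 m/s.
Δv₂ = v_c2 − v_a = 234.6 m/s.

Δv ≈ 235 m/s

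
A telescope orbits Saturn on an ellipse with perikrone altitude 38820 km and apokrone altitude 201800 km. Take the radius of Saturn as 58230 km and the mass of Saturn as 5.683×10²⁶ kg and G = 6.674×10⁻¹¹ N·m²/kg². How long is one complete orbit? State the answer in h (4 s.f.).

μ = GM = 6.674×10⁻¹¹ × 5.683×10²⁶ = 3.793×10¹⁶ m³/s².
r_p = 58230 + 38820 = 97050 km = 9.7050×10⁷ m.
r_a = 58230 + 201800 = 260030 km = 2.6003×10⁸ m.
Semi-major axis a = (r_p + r_a)/2 = (97050 + 2.6003×10⁵)/2 = 1.7854×10⁵ km = 1.785×10⁸ m.
By Kepler's third law T = 2π√(a³/μ) = 2π × 1.225×10⁴ = 7.697×10⁴ s.
= 21.38 h.

T ≈ 21.38 h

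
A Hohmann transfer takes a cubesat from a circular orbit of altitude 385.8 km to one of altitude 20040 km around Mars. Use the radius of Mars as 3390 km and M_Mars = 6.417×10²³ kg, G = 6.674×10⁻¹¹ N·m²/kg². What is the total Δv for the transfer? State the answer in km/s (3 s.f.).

Δv_total ≈ 1.69 km/s

μ = GM = 6.674×10⁻¹¹ × 6.417×10²³ = 4.283×10¹³ m³/s².
r₁ = 3390 + 385.8 = 3775.8 km = 3.7758×10⁶ m.
r₂ = 3390 + 20040 = 23430 km = 2.3430×10⁷ m.
Transfer ellipse a_t = (r₁ + r₂)/2 = 1.360×10⁷ m.
At r₁: circular v_c1 = √(μ/r₁) = 3368 m/s; transfer-periapsis v_p = √[μ(2/r₁ − 1/a_t)] = 4420 m/s.
Δv₁ = v_p − v_c1 = 1052 m/s.
At r₂: circular v_c2 = √(μ/r₂) = 1352 m/s; transfer-apoapsis v_a = √[μ(2/r₂ − 1/a_t)] = 712.3 m/s.
Δv₂ = v_c2 − v_a = 639.7 m/s.
Total Δv = Δv₁ + Δv₂ = 1692 m/s = 1.692 km/s.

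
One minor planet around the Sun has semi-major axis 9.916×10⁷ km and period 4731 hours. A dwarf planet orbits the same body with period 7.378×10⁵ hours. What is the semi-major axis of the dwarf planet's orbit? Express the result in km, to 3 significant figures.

Kepler's third law: a³ ∝ T², so a₂ = a₁ (T₂/T₁)^(2/3).
T₂/T₁ = 156.0, (T₂/T₁)^(2/3) = 28.97.
a₂ = 9.916×10⁷ × 28.97 = 2.873×10⁹ km.

a₂ ≈ 2.87×10⁹ km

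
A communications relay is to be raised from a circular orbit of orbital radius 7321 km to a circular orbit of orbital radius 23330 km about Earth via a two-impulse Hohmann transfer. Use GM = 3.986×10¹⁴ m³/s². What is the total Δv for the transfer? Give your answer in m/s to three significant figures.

r₁ = 7321 km = 7.321×10⁶ m.
r₂ = 23330 km = 2.333×10⁷ m.
Transfer ellipse a_t = (r₁ + r₂)/2 = 1.533×10⁷ m.
At r₁: circular v_c1 = √(μ/r₁) = 7379 m/s; transfer-perigee v_p = √[μ(2/r₁ − 1/a_t)] = 9104 m/s.
Δv₁ = v_p − v_c1 = 1725 m/s.
At r₂: circular v_c2 = √(μ/r₂) = 4133 m/s; transfer-apogee v_a = √[μ(2/r₂ − 1/a_t)] = 2857 m/s.
Δv₂ = v_c2 − v_a = 1277 m/s.
Total Δv = Δv₁ + Δv₂ = 3002 m/s.

Δv_total ≈ 3000 m/s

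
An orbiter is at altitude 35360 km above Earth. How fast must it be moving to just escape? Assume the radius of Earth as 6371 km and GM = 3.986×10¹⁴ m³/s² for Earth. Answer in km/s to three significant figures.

v_esc ≈ 4.37 km/s

r = 6371 + 35360 = 41731 km = 4.1731×10⁷ m.
Escape speed v_esc = √(2μ/r) = √(2 × 3.986×10¹⁴ / 4.173×10⁷) = √(1.910×10⁷) = 4371 m/s.
= 4.371 km/s.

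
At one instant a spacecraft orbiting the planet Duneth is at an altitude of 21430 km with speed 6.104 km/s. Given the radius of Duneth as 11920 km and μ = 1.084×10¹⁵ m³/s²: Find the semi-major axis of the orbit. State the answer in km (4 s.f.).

a ≈ 39060 km

r = 11920 + 21430 = 33350 km = 3.335×10⁷ m.
Vis-viva rearranged: 1/a = 2/r − v²/μ = 5.997×10⁻⁸ − 3.437×10⁻⁸ = 2.560×10⁻⁸ m⁻¹.
a = 3.906×10⁷ m = 39065 km.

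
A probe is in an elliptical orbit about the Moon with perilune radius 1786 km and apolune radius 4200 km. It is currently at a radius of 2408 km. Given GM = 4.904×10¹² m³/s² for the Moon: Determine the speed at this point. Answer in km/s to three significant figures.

Semi-major axis a = (r_p + r_a)/2 = 2993.0 km = 2.993×10⁶ m.
Vis-viva: v² = μ(2/r − 1/a) = 4.904×10¹² × (8.306×10⁻⁷ − 3.341×10⁻⁷) = 2.435×10⁶ m²/s².
v = 1560 m/s = 1.560 km/s.

v ≈ 1.56 km/s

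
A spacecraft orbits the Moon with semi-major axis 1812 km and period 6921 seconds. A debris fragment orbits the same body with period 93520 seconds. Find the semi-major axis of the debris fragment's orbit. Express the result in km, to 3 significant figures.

a₂ ≈ 10300 km

Kepler's third law: a³ ∝ T², so a₂ = a₁ (T₂/T₁)^(2/3).
T₂/T₁ = 13.51, (T₂/T₁)^(2/3) = 5.673.
a₂ = 1812 × 5.673 = 10280 km.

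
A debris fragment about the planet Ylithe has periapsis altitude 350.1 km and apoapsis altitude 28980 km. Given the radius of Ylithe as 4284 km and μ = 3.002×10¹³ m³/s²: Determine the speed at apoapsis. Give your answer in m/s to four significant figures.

r_p = 4284 + 350.1 = 4634.1 km = 4.6341×10⁶ m.
r_a = 4284 + 28980 = 33264 km = 3.3264×10⁷ m.
Semi-major axis a = (r_p + r_a)/2 = 18949 km = 1.895×10⁷ m.
Vis-viva: v² = μ(2/r − 1/a) = 3.002×10¹³ × (6.013×10⁻⁸ − 5.277×10⁻⁸) = 2.207×10⁵ m²/s².
v = 469.8 m/s.

v ≈ 469.8 m/s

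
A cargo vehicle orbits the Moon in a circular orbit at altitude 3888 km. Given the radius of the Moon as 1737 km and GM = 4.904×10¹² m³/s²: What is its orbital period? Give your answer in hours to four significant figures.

r = 1737 + 3888 = 5625.0 km = 5.6250×10⁶ m.
Kepler's third law: T = 2π√(r³/μ) = 2π√((5.625×10⁶)³ / 4.904×10¹²).
r³/μ = 3.629×10⁷ s², so T = 2π × 6.024×10³ = 3.785×10⁴ s.
Converting: 3.785×10⁴ s ÷ 3600 = 10.51 hours.

T ≈ 10.51 hours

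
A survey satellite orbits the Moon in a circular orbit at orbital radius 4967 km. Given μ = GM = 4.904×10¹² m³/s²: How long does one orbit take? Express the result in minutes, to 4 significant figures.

r = 4967 km = 4.967×10⁶ m.
Kepler's third law: T = 2π√(r³/μ) = 2π√((4.967×10⁶)³ / 4.904×10¹²).
r³/μ = 2.499×10⁷ s², so T = 2π × 4.999×10³ = 3.141×10⁴ s.
Converting: 3.141×10⁴ s ÷ 60.00 = 523.5 minutes.

T ≈ 523.5 minutes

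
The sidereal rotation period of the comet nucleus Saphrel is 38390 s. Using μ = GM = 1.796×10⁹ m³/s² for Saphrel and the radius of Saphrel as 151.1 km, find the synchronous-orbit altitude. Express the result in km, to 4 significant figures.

A synchronous orbit has period T, so by Kepler's third law a = (μT²/4π²)^(1/3).
μT²/4π² = 1.796×10⁹ × (3.839×10⁴)² / 39.48 = 6.705×10¹⁶ m³.
a = 4.063×10⁵ m = 406.25 km.
Altitude h = a − R = 406.25 − 151.1 = 255.15 km.

h_sync ≈ 255.2 km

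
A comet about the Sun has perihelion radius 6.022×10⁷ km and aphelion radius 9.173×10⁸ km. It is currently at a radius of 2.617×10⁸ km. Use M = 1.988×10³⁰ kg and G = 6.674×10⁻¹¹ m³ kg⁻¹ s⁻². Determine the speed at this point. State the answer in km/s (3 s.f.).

v ≈ 27.2 km/s

μ = GM = 6.674×10⁻¹¹ × 1.988×10³⁰ = 1.327×10²⁰ m³/s².
Semi-major axis a = (r_p + r_a)/2 = 4.8876×10⁸ km = 4.888×10¹¹ m.
Vis-viva: v² = μ(2/r − 1/a) = 1.327×10²⁰ × (7.642×10⁻¹² − 2.046×10⁻¹²) = 7.425×10⁸ m²/s².
v = 27250 m/s = 27.25 km/s.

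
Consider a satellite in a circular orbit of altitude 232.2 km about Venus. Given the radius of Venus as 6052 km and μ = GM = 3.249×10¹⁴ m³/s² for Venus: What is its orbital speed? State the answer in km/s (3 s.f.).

v ≈ 7.19 km/s

r = 6052 + 232.2 = 6284.2 km = 6.2842×10⁶ m.
For a circular orbit v = √(μ/r) = √(3.249×10¹⁴ / 6.284×10⁶) = √(5.170×10⁷) = 7190 m/s.
That is 7.190 km/s.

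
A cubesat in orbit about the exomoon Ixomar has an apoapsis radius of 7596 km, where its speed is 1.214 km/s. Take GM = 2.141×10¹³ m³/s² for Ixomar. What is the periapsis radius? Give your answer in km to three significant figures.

r_a = 7.596×10⁶ m.
Specific energy ε = v²/2 − μ/r = -2.082×10⁶ J/kg, so a = −μ/(2ε) = 5.142×10⁶ m.
The apsides satisfy r_p + r_a = 2a, so the periapsis radius is 2a − r_a = 2.689×10⁶ m = 2688.9 km.

periapsis radius ≈ 2690 km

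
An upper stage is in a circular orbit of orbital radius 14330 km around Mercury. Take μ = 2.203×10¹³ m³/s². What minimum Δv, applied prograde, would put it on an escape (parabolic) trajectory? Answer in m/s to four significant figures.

r = 14330 km = 1.433×10⁷ m.
Circular speed v_c = √(μ/r) = 1240 m/s.
Escape speed v_esc = √(2μ/r) = √2 × v_c = 1753 m/s.
Δv = v_esc − v_c = 513.6 m/s.

Δv ≈ 513.6 m/s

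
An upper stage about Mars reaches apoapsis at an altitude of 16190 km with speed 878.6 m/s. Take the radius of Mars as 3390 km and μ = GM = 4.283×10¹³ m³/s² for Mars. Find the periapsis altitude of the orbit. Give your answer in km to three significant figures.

periapsis altitude ≈ 805 km

r_a = 3390 + 16190 = 19580 km = 1.958×10⁷ m.
Specific energy ε = v²/2 − μ/r = -1.801×10⁶ J/kg, so a = −μ/(2ε) = 1.189×10⁷ m.
The apsides satisfy r_p + r_a = 2a, so the periapsis radius is 2a − r_a = 4.195×10⁶ m = 4195.1 km.
Periapsis altitude = 4195.1 − 3390 = 805.07 km.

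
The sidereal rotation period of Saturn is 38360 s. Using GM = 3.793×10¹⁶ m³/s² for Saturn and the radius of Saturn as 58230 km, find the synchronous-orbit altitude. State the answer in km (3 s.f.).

h_sync ≈ 54000 km

A synchronous orbit has period T, so by Kepler's third law a = (μT²/4π²)^(1/3).
μT²/4π² = 3.793×10¹⁶ × (3.836×10⁴)² / 39.48 = 1.414×10²⁴ m³.
a = 1.122×10⁸ m = 1.1223×10⁵ km.
Altitude h = a − R = 1.1223×10⁵ − 58230 = 54005 km.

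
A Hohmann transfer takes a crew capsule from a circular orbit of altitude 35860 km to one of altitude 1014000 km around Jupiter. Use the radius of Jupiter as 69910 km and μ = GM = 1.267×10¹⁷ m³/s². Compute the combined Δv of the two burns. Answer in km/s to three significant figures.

Δv_total ≈ 18.4 km/s

r₁ = 69910 + 35860 = 105770 km = 1.0577×10⁸ m.
r₂ = 69910 + 1014000 = 1083900 km = 1.0839×10⁹ m.
Transfer ellipse a_t = (r₁ + r₂)/2 = 5.948×10⁸ m.
At r₁: circular v_c1 = √(μ/r₁) = 34610 m/s; transfer-perijove v_p = √[μ(2/r₁ − 1/a_t)] = 46720 m/s.
Δv₁ = v_p − v_c1 = 12110 m/s.
At r₂: circular v_c2 = √(μ/r₂) = 10810 m/s; transfer-apojove v_a = √[μ(2/r₂ − 1/a_t)] = 4559 m/s.
Δv₂ = v_c2 − v_a = 6253 m/s.
Total Δv = Δv₁ + Δv₂ = 18360 m/s = 18.36 km/s.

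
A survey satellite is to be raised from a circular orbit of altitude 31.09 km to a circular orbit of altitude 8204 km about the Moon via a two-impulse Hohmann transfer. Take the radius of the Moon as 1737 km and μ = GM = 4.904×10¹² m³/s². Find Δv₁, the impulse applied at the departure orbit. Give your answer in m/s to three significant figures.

r₁ = 1737 + 31.09 = 1768.1 km = 1.7681×10⁶ m.
r₂ = 1737 + 8204 = 9941.0 km = 9.9410×10⁶ m.
Transfer ellipse a_t = (r₁ + r₂)/2 = 5.855×10⁶ m.
At r₁: circular v_c1 = √(μ/r₁) = 1665 m/s; transfer-perilune v_p = √[μ(2/r₁ − 1/a_t)] = 2170 m/s.
Δv₁ = v_p − v_c1 = 504.7 m/s.

Δv ≈ 505 m/s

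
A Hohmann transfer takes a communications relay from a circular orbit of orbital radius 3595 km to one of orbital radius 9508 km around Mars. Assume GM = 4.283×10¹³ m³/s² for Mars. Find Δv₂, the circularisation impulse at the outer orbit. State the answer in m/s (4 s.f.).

Δv ≈ 550.2 m/s

r₁ = 3595 km = 3.595×10⁶ m.
r₂ = 9508 km = 9.508×10⁶ m.
Transfer ellipse a_t = (r₁ + r₂)/2 = 6.552×10⁶ m.
At r₁: circular v_c1 = √(μ/r₁) = 3452 m/s; transfer-periapsis v_p = √[μ(2/r₁ − 1/a_t)] = 4158 m/s.
At r₂: circular v_c2 = √(μ/r₂) = 2122 m/s; transfer-apoapsis v_a = √[μ(2/r₂ − 1/a_t)] = 1572 m/s.
Δv₂ = v_c2 − v_a = 550.2 m/s.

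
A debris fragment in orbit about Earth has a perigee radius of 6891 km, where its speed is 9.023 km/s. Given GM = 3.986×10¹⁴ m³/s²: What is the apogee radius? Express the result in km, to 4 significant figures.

apogee radius ≈ 16370 km

r_p = 6.891×10⁶ m.
Specific energy ε = v²/2 − μ/r = -1.714×10⁷ J/kg, so a = −μ/(2ε) = 1.163×10⁷ m.
The apsides satisfy r_p + r_a = 2a, so the apogee radius is 2a − r_p = 1.637×10⁷ m = 16370 km.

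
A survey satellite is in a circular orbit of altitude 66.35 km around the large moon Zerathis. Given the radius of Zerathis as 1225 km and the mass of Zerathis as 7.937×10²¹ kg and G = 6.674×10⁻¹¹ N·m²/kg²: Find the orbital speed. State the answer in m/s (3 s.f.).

μ = GM = 6.674×10⁻¹¹ × 7.937×10²¹ = 5.297×10¹¹ m³/s².
r = 1225 + 66.35 = 1291.3 km = 1.2914×10⁶ m.
For a circular orbit v = √(μ/r) = √(5.297×10¹¹ / 1.291×10⁶) = √(4.102×10⁵) = 640.5 m/s.

v ≈ 640 m/s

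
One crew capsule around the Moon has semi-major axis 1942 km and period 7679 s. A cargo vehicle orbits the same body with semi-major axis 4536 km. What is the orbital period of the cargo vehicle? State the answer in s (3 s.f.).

Kepler's third law: T² ∝ a³, so T₂ = T₁ (a₂/a₁)^(3/2).
a₂/a₁ = 2.336, (a₂/a₁)^(3/2) = 3.570.
T₂ = 7679 × 3.570 = 27410 s.

T₂ ≈ 27400 s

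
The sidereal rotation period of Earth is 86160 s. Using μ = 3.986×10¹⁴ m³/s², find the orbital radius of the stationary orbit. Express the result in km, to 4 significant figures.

r_sync ≈ 42160 km

A synchronous orbit has period T, so by Kepler's third law a = (μT²/4π²)^(1/3).
μT²/4π² = 3.986×10¹⁴ × (8.616×10⁴)² / 39.48 = 7.495×10²² m³.
a = 4.216×10⁷ m = 42163 km.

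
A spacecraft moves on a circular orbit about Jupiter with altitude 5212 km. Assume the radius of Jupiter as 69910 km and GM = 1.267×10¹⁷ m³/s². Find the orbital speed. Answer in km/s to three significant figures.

v ≈ 41.1 km/s

r = 69910 + 5212 = 75122 km = 7.5122×10⁷ m.
For a circular orbit v = √(μ/r) = √(1.267×10¹⁷ / 7.512×10⁷) = √(1.687×10⁹) = 41070 m/s.
That is 41.07 km/s.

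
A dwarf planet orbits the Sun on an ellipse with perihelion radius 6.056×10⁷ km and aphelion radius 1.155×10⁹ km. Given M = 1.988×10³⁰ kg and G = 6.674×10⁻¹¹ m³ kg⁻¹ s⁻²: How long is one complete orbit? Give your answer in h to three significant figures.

μ = GM = 6.674×10⁻¹¹ × 1.988×10³⁰ = 1.327×10²⁰ m³/s².
Semi-major axis a = (r_p + r_a)/2 = (6.0560×10⁷ + 1.1550×10⁹)/2 = 6.0778×10⁸ km = 6.078×10¹¹ m.
By Kepler's third law T = 2π√(a³/μ) = 2π × 4.114×10⁷ = 2.585×10⁸ s.
= 71800 h.

T ≈ 71800 h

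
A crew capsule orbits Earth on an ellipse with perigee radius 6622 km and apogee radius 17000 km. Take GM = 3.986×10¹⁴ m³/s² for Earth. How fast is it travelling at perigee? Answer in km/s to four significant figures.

Semi-major axis a = (r_p + r_a)/2 = 11811 km = 1.181×10⁷ m.
Vis-viva: v² = μ(2/r − 1/a) = 3.986×10¹⁴ × (3.020×10⁻⁷ − 8.467×10⁻⁸) = 8.664×10⁷ m²/s².
v = 9308 m/s = 9.308 km/s.

v ≈ 9.308 km/s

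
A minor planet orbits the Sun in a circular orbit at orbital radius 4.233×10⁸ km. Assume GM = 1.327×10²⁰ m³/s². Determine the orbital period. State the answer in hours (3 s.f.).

r = 4.233×10⁸ km = 4.233×10¹¹ m.
Kepler's third law: T = 2π√(r³/μ) = 2π√((4.233×10¹¹)³ / 1.327×10²⁰).
r³/μ = 5.716×10¹⁴ s², so T = 2π × 2.391×10⁷ = 1.502×10⁸ s.
Converting: 1.502×10⁸ s ÷ 3600 = 41730 hours.

T ≈ 41700 hours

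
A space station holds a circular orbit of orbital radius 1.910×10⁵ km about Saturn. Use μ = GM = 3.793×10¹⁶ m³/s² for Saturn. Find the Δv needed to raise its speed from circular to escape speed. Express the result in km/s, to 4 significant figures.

r = 1.910×10⁵ km = 1.910×10⁸ m.
Circular speed v_c = √(μ/r) = 14090 m/s.
Escape speed v_esc = √(2μ/r) = √2 × v_c = 19930 m/s.
Δv = v_esc − v_c = 5837 m/s = 5.837 km/s.

Δv ≈ 5.837 km/s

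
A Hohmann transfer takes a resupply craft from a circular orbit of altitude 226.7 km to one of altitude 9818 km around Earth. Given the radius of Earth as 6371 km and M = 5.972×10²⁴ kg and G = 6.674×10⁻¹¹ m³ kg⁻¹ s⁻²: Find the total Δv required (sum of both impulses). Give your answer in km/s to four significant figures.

Δv_total ≈ 2.678 km/s

μ = GM = 6.674×10⁻¹¹ × 5.972×10²⁴ = 3.986×10¹⁴ m³/s².
r₁ = 6371 + 226.7 = 6597.7 km = 6.5977×10⁶ m.
r₂ = 6371 + 9818 = 16189 km = 1.6189×10⁷ m.
Transfer ellipse a_t = (r₁ + r₂)/2 = 1.139×10⁷ m.
At r₁: circular v_c1 = √(μ/r₁) = 7772 m/s; transfer-perigee v_p = √[μ(2/r₁ − 1/a_t)] = 9265 m/s.
Δv₁ = v_p − v_c1 = 1492 m/s.
At r₂: circular v_c2 = √(μ/r₂) = 4962 m/s; transfer-apogee v_a = √[μ(2/r₂ − 1/a_t)] = 3776 m/s.
Δv₂ = v_c2 − v_a = 1186 m/s.
Total Δv = Δv₁ + Δv₂ = 2678 m/s = 2.678 km/s.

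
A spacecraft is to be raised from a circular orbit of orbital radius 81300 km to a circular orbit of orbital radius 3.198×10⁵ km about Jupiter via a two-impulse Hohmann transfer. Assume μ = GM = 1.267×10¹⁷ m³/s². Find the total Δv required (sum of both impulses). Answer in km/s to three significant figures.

Δv_total ≈ 17.6 km/s

r₁ = 81300 km = 8.130×10⁷ m.
r₂ = 3.198×10⁵ km = 3.198×10⁸ m.
Transfer ellipse a_t = (r₁ + r₂)/2 = 2.006×10⁸ m.
At r₁: circular v_c1 = √(μ/r₁) = 39480 m/s; transfer-perijove v_p = √[μ(2/r₁ − 1/a_t)] = 49850 m/s.
Δv₁ = v_p − v_c1 = 10370 m/s.
At r₂: circular v_c2 = √(μ/r₂) = 19900 m/s; transfer-apojove v_a = √[μ(2/r₂ − 1/a_t)] = 12670 m/s.
Δv₂ = v_c2 − v_a = 7231 m/s.
Total Δv = Δv₁ + Δv₂ = 17610 m/s = 17.61 km/s.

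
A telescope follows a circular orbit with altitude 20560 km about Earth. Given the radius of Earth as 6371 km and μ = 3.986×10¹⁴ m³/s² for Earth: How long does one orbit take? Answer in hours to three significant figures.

T ≈ 12.2 hours

r = 6371 + 20560 = 26931 km = 2.6931×10⁷ m.
Kepler's third law: T = 2π√(r³/μ) = 2π√((2.693×10⁷)³ / 3.986×10¹⁴).
r³/μ = 4.900×10⁷ s², so T = 2π × 7.000×10³ = 4.398×10⁴ s.
Converting: 4.398×10⁴ s ÷ 3600 = 12.22 hours.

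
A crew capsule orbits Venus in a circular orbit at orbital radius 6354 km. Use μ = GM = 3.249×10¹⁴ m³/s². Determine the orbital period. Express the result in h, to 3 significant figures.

T ≈ 1.55 h

r = 6354 km = 6.354×10⁶ m.
Kepler's third law: T = 2π√(r³/μ) = 2π√((6.354×10⁶)³ / 3.249×10¹⁴).
r³/μ = 7.896×10⁵ s², so T = 2π × 8.886×10² = 5.583×10³ s.
Converting: 5.583×10³ s ÷ 3600 = 1.551 h.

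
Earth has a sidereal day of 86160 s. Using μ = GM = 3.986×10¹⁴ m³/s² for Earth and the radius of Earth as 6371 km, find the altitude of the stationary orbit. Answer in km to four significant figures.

A synchronous orbit has period T, so by Kepler's third law a = (μT²/4π²)^(1/3).
μT²/4π² = 3.986×10¹⁴ × (8.616×10⁴)² / 39.48 = 7.495×10²² m³.
a = 4.216×10⁷ m = 42163 km.
Altitude h = a − R = 42163 − 6371 = 35792 km.

h_sync ≈ 35790 km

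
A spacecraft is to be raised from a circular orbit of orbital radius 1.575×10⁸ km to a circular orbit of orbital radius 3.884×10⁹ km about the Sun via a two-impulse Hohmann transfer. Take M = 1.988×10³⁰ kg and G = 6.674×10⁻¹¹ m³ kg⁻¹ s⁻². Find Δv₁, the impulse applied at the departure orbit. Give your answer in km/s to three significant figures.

Δv ≈ 11.2 km/s

μ = GM = 6.674×10⁻¹¹ × 1.988×10³⁰ = 1.327×10²⁰ m³/s².
r₁ = 1.575×10⁸ km = 1.575×10¹¹ m.
r₂ = 3.884×10⁹ km = 3.884×10¹² m.
Transfer ellipse a_t = (r₁ + r₂)/2 = 2.021×10¹² m.
At r₁: circular v_c1 = √(μ/r₁) = 29020 m/s; transfer-perihelion v_p = √[μ(2/r₁ − 1/a_t)] = 40240 m/s.
Δv₁ = v_p − v_c1 = 11210 m/s.
= 11.21 km/s.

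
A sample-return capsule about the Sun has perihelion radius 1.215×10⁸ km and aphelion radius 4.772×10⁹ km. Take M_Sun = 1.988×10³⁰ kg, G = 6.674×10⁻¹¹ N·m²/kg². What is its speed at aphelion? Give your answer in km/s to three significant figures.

v ≈ 1.18 km/s

μ = GM = 6.674×10⁻¹¹ × 1.988×10³⁰ = 1.327×10²⁰ m³/s².
Semi-major axis a = (r_p + r_a)/2 = 2.4468×10⁹ km = 2.447×10¹² m.
Vis-viva: v² = μ(2/r − 1/a) = 1.327×10²⁰ × (4.191×10⁻¹³ − 4.087×10⁻¹³) = 1.381×10⁶ m²/s².
v = 1175 m/s = 1.175 km/s.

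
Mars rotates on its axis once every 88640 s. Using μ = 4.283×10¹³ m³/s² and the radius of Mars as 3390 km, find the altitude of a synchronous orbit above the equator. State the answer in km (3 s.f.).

h_sync ≈ 17000 km

A synchronous orbit has period T, so by Kepler's third law a = (μT²/4π²)^(1/3).
μT²/4π² = 4.283×10¹³ × (8.864×10⁴)² / 39.48 = 8.524×10²¹ m³.
a = 2.043×10⁷ m = 20428 km.
Altitude h = a − R = 20428 − 3390 = 17038 km.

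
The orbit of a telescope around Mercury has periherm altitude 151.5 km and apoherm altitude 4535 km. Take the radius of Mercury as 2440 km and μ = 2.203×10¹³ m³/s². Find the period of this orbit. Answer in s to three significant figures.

T ≈ 14000 s

r_p = 2440 + 151.5 = 2591.5 km = 2.5915×10⁶ m.
r_a = 2440 + 4535 = 6975.0 km = 6.9750×10⁶ m.
Semi-major axis a = (r_p + r_a)/2 = (2591.5 + 6975.0)/2 = 4783.2 km = 4.783×10⁶ m.
By Kepler's third law T = 2π√(a³/μ) = 2π × 2.229×10³ = 1.400×10⁴ s.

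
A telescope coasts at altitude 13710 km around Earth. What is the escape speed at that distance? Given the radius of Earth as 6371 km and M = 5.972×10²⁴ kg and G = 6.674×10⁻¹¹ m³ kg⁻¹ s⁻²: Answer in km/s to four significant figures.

μ = GM = 6.674×10⁻¹¹ × 5.972×10²⁴ = 3.986×10¹⁴ m³/s².
r = 6371 + 13710 = 20081 km = 2.0081×10⁷ m.
Escape speed v_esc = √(2μ/r) = √(2 × 3.986×10¹⁴ / 2.008×10⁷) = √(3.970×10⁷) = 6301 m/s.
= 6.301 km/s.

v_esc ≈ 6.301 km/s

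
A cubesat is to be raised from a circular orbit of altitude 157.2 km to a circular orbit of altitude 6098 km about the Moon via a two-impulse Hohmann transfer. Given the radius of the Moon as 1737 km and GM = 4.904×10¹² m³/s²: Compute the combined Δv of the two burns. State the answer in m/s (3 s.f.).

Δv_total ≈ 730 m/s

r₁ = 1737 + 157.2 = 1894.2 km = 1.8942×10⁶ m.
r₂ = 1737 + 6098 = 7835.0 km = 7.8350×10⁶ m.
Transfer ellipse a_t = (r₁ + r₂)/2 = 4.865×10⁶ m.
At r₁: circular v_c1 = √(μ/r₁) = 1609 m/s; transfer-perilune v_p = √[μ(2/r₁ − 1/a_t)] = 2042 m/s.
Δv₁ = v_p − v_c1 = 433.0 m/s.
At r₂: circular v_c2 = √(μ/r₂) = 791.1 m/s; transfer-apolune v_a = √[μ(2/r₂ − 1/a_t)] = 493.7 m/s.
Δv₂ = v_c2 − v_a = 297.5 m/s.
Total Δv = Δv₁ + Δv₂ = 730.5 m/s.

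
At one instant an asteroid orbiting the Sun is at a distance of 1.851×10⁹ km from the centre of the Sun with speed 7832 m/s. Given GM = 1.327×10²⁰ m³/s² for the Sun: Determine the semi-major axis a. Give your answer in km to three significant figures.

a ≈ 1.62×10⁹ km

r = 1.851×10¹² m.
Vis-viva rearranged: 1/a = 2/r − v²/μ = 1.080×10⁻¹² − 4.622×10⁻¹³ = 6.182×10⁻¹³ m⁻¹.
a = 1.617×10¹² m = 1.6175×10⁹ km.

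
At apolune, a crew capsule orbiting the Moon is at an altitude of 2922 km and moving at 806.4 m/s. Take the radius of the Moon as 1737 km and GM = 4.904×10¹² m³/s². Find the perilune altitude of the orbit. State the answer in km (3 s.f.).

r_a = 1737 + 2922 = 4659.0 km = 4.659×10⁶ m.
Specific energy ε = v²/2 − μ/r = -7.274×10⁵ J/kg, so a = −μ/(2ε) = 3.371×10⁶ m.
The apsides satisfy r_p + r_a = 2a, so the perilune radius is 2a − r_a = 2.082×10⁶ m = 2082.4 km.
Perilune altitude = 2082.4 − 1737 = 345.39 km.

perilune altitude ≈ 345 km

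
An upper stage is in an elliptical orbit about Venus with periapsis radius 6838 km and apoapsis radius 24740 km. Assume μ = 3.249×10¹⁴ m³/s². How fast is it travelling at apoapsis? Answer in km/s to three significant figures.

v ≈ 2.38 km/s

Semi-major axis a = (r_p + r_a)/2 = 15789 km = 1.579×10⁷ m.
Vis-viva: v² = μ(2/r − 1/a) = 3.249×10¹⁴ × (8.084×10⁻⁸ − 6.334×10⁻⁸) = 5.688×10⁶ m²/s².
v = 2385 m/s = 2.385 km/s.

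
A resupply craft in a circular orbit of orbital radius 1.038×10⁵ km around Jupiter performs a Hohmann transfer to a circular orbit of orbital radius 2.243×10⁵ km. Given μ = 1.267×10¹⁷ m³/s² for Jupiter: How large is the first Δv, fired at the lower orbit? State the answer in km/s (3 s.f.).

Δv ≈ 5.91 km/s

r₁ = 1.038×10⁵ km = 1.038×10⁸ m.
r₂ = 2.243×10⁵ km = 2.243×10⁸ m.
Transfer ellipse a_t = (r₁ + r₂)/2 = 1.640×10⁸ m.
At r₁: circular v_c1 = √(μ/r₁) = 34940 m/s; transfer-perijove v_p = √[μ(2/r₁ − 1/a_t)] = 40850 m/s.
Δv₁ = v_p − v_c1 = 5915 m/s.
= 5.915 km/s.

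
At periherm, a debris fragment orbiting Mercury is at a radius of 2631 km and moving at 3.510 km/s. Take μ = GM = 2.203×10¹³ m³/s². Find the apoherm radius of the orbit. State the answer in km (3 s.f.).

r_p = 2.631×10⁶ m.
Specific energy ε = v²/2 − μ/r = -2.213×10⁶ J/kg, so a = −μ/(2ε) = 4.977×10⁶ m.
The apsides satisfy r_p + r_a = 2a, so the apoherm radius is 2a − r_p = 7.323×10⁶ m = 7322.9 km.

apoherm radius ≈ 7320 km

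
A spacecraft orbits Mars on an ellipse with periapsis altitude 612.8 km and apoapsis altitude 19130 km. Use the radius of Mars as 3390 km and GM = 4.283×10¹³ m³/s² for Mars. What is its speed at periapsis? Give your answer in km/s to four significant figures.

v ≈ 4.263 km/s

r_p = 3390 + 612.8 = 4002.8 km = 4.0028×10⁶ m.
r_a = 3390 + 19130 = 22520 km = 2.2520×10⁷ m.
Semi-major axis a = (r_p + r_a)/2 = 13261 km = 1.326×10⁷ m.
Vis-viva: v² = μ(2/r − 1/a) = 4.283×10¹³ × (4.997×10⁻⁷ − 7.541×10⁻⁸) = 1.817×10⁷ m²/s².
v = 4263 m/s = 4.263 km/s.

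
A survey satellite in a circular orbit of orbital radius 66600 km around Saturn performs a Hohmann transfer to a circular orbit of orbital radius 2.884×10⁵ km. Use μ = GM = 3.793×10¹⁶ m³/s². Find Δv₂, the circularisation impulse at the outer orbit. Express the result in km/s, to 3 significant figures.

Δv ≈ 4.44 km/s

r₁ = 66600 km = 6.660×10⁷ m.
r₂ = 2.884×10⁵ km = 2.884×10⁸ m.
Transfer ellipse a_t = (r₁ + r₂)/2 = 1.775×10⁸ m.
At r₁: circular v_c1 = √(μ/r₁) = 23860 m/s; transfer-perikrone v_p = √[μ(2/r₁ − 1/a_t)] = 30420 m/s.
At r₂: circular v_c2 = √(μ/r₂) = 11470 m/s; transfer-apokrone v_a = √[μ(2/r₂ − 1/a_t)] = 7025 m/s.
Δv₂ = v_c2 − v_a = 4443 m/s.
= 4.443 km/s.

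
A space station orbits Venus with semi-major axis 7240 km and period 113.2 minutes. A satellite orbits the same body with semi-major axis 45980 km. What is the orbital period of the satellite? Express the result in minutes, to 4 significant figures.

Kepler's third law: T² ∝ a³, so T₂ = T₁ (a₂/a₁)^(3/2).
a₂/a₁ = 6.351, (a₂/a₁)^(3/2) = 16.00.
T₂ = 113.2 × 16.00 = 1812 minutes.

T₂ ≈ 1812 minutes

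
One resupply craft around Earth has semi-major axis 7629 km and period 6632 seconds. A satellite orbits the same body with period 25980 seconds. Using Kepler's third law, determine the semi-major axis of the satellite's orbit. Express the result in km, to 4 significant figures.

Kepler's third law: a³ ∝ T², so a₂ = a₁ (T₂/T₁)^(2/3).
T₂/T₁ = 3.917, (T₂/T₁)^(2/3) = 2.485.
a₂ = 7629 × 2.485 = 18960 km.

a₂ ≈ 18960 km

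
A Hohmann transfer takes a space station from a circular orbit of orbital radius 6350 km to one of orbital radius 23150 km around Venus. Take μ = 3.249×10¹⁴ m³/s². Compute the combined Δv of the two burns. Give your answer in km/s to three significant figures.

Δv_total ≈ 3.10 km/s

r₁ = 6350 km = 6.350×10⁶ m.
r₂ = 23150 km = 2.315×10⁷ m.
Transfer ellipse a_t = (r₁ + r₂)/2 = 1.475×10⁷ m.
At r₁: circular v_c1 = √(μ/r₁) = 7153 m/s; transfer-periapsis v_p = √[μ(2/r₁ − 1/a_t)] = 8961 m/s.
Δv₁ = v_p − v_c1 = 1808 m/s.
At r₂: circular v_c2 = √(μ/r₂) = 3746 m/s; transfer-apoapsis v_a = √[μ(2/r₂ − 1/a_t)] = 2458 m/s.
Δv₂ = v_c2 − v_a = 1288 m/s.
Total Δv = Δv₁ + Δv₂ = 3096 m/s = 3.096 km/s.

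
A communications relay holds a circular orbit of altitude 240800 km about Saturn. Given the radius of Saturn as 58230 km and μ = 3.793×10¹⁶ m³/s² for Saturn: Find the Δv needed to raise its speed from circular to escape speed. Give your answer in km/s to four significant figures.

r = 58230 + 240800 = 299030 km = 2.9903×10⁸ m.
Circular speed v_c = √(μ/r) = 11260 m/s.
Escape speed v_esc = √(2μ/r) = √2 × v_c = 15930 m/s.
Δv = v_esc − v_c = 4665 m/s = 4.665 km/s.

Δv ≈ 4.665 km/s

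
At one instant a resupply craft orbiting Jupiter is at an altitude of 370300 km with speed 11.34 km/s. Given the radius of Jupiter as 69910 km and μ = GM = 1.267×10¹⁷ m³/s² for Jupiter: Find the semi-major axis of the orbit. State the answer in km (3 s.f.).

r = 69910 + 370300 = 4.4021×10⁵ km = 4.402×10⁸ m.
Specific orbital energy ε = v²/2 − μ/r = (11340)²/2 − 1.267×10¹⁷/4.402×10⁸ = -2.235×10⁸ J/kg.
Since ε = −μ/(2a), a = −μ/(2ε) = 2.834×10⁸ m = 2.8342×10⁵ km.

a ≈ 2.83×10⁵ km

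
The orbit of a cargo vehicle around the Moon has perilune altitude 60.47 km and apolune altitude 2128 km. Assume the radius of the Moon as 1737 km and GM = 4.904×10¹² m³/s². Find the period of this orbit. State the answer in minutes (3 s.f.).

T ≈ 225 minutes

r_p = 1737 + 60.47 = 1797.5 km = 1.7975×10⁶ m.
r_a = 1737 + 2128 = 3865.0 km = 3.8650×10⁶ m.
Semi-major axis a = (r_p + r_a)/2 = (1797.5 + 3865.0)/2 = 2831.2 km = 2.831×10⁶ m.
By Kepler's third law T = 2π√(a³/μ) = 2π × 2.151×10³ = 1.352×10⁴ s.
= 225.3 minutes.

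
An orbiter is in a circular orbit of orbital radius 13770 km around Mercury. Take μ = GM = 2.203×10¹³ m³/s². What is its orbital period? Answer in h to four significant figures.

T ≈ 19.00 h

r = 13770 km = 1.377×10⁷ m.
Kepler's third law: T = 2π√(r³/μ) = 2π√((1.377×10⁷)³ / 2.203×10¹³).
r³/μ = 1.185×10⁸ s², so T = 2π × 1.089×10⁴ = 6.840×10⁴ s.
Converting: 6.840×10⁴ s ÷ 3600 = 19.00 h.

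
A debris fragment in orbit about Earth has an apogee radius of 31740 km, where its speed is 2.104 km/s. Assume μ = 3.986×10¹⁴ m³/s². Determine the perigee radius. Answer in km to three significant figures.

r_a = 3.174×10⁷ m.
Specific energy ε = v²/2 − μ/r = -1.034×10⁷ J/kg, so a = −μ/(2ε) = 1.927×10⁷ m.
The apsides satisfy r_p + r_a = 2a, so the perigee radius is 2a − r_a = 6.791×10⁶ m = 6791.1 km.

perigee radius ≈ 6790 km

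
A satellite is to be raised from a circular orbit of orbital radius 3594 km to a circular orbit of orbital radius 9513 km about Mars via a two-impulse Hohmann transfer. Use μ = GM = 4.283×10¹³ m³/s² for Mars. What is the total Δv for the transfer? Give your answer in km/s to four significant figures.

r₁ = 3594 km = 3.594×10⁶ m.
r₂ = 9513 km = 9.513×10⁶ m.
Transfer ellipse a_t = (r₁ + r₂)/2 = 6.554×10⁶ m.
At r₁: circular v_c1 = √(μ/r₁) = 3452 m/s; transfer-periapsis v_p = √[μ(2/r₁ − 1/a_t)] = 4159 m/s.
Δv₁ = v_p − v_c1 = 707.1 m/s.
At r₂: circular v_c2 = √(μ/r₂) = 2122 m/s; transfer-apoapsis v_a = √[μ(2/r₂ − 1/a_t)] = 1571 m/s.
Δv₂ = v_c2 − v_a = 550.5 m/s.
Total Δv = Δv₁ + Δv₂ = 1258 m/s = 1.258 km/s.

Δv_total ≈ 1.258 km/s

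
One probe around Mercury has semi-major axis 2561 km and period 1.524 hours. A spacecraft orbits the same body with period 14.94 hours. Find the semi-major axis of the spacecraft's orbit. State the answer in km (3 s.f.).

Kepler's third law: a³ ∝ T², so a₂ = a₁ (T₂/T₁)^(2/3).
T₂/T₁ = 9.803, (T₂/T₁)^(2/3) = 4.580.
a₂ = 2561 × 4.580 = 11730 km.

a₂ ≈ 11700 km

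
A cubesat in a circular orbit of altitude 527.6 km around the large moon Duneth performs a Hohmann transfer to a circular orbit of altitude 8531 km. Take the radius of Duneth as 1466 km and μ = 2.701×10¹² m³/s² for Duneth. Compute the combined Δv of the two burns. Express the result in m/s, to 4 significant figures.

Δv_total ≈ 559.1 m/s

r₁ = 1466 + 527.6 = 1993.6 km = 1.9936×10⁶ m.
r₂ = 1466 + 8531 = 9997.0 km = 9.9970×10⁶ m.
Transfer ellipse a_t = (r₁ + r₂)/2 = 5.995×10⁶ m.
At r₁: circular v_c1 = √(μ/r₁) = 1164 m/s; transfer-periapsis v_p = √[μ(2/r₁ − 1/a_t)] = 1503 m/s.
Δv₁ = v_p − v_c1 = 339.1 m/s.
At r₂: circular v_c2 = √(μ/r₂) = 519.8 m/s; transfer-apoapsis v_a = √[μ(2/r₂ − 1/a_t)] = 299.7 m/s.
Δv₂ = v_c2 − v_a = 220.1 m/s.
Total Δv = Δv₁ + Δv₂ = 559.1 m/s.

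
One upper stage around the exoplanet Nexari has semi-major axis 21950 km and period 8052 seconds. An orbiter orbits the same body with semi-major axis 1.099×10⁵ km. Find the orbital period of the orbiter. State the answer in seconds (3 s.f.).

T₂ ≈ 90200 seconds

Kepler's third law: T² ∝ a³, so T₂ = T₁ (a₂/a₁)^(3/2).
a₂/a₁ = 5.007, (a₂/a₁)^(3/2) = 11.20.
T₂ = 8052 × 11.20 = 90210 seconds.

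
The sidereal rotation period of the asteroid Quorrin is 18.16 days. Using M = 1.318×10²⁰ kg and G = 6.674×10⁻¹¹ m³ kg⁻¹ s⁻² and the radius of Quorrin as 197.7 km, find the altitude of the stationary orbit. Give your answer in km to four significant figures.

μ = GM = 6.674×10⁻¹¹ × 1.318×10²⁰ = 8.796×10⁹ m³/s².
T = 18.16 days = 1.569×10⁶ s.
A synchronous orbit has period T, so by Kepler's third law a = (μT²/4π²)^(1/3).
μT²/4π² = 8.796×10⁹ × (1.569×10⁶)² / 39.48 = 5.485×10²⁰ m³.
a = 8.186×10⁶ m = 8185.9 km.
Altitude h = a − R = 8185.9 − 197.7 = 7988.2 km.

h_sync ≈ 7988 km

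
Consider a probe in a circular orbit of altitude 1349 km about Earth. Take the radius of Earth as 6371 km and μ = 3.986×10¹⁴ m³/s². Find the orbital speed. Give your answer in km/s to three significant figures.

r = 6371 + 1349 = 7720.0 km = 7.7200×10⁶ m.
For a circular orbit v = √(μ/r) = √(3.986×10¹⁴ / 7.720×10⁶) = √(5.163×10⁷) = 7186 m/s.
That is 7.186 km/s.

v ≈ 7.19 km/s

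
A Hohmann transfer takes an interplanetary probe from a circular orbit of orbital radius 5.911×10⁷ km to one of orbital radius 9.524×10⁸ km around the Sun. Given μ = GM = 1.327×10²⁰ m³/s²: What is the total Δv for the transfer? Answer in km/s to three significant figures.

r₁ = 5.911×10⁷ km = 5.911×10¹⁰ m.
r₂ = 9.524×10⁸ km = 9.524×10¹¹ m.
Transfer ellipse a_t = (r₁ + r₂)/2 = 5.058×10¹¹ m.
At r₁: circular v_c1 = √(μ/r₁) = 47380 m/s; transfer-perihelion v_p = √[μ(2/r₁ − 1/a_t)] = 65020 m/s.
Δv₁ = v_p − v_c1 = 17640 m/s.
At r₂: circular v_c2 = √(μ/r₂) = 11800 m/s; transfer-aphelion v_a = √[μ(2/r₂ − 1/a_t)] = 4035 m/s.
Δv₂ = v_c2 − v_a = 7769 m/s.
Total Δv = Δv₁ + Δv₂ = 25410 m/s = 25.41 km/s.

Δv_total ≈ 25.4 km/s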